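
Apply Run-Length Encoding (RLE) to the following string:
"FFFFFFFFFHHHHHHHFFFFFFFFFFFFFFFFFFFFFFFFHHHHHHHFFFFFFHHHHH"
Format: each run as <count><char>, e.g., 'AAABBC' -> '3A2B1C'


Scanning runs left to right:
  i=0: run of 'F' x 9 -> '9F'
  i=9: run of 'H' x 7 -> '7H'
  i=16: run of 'F' x 24 -> '24F'
  i=40: run of 'H' x 7 -> '7H'
  i=47: run of 'F' x 6 -> '6F'
  i=53: run of 'H' x 5 -> '5H'

RLE = 9F7H24F7H6F5H


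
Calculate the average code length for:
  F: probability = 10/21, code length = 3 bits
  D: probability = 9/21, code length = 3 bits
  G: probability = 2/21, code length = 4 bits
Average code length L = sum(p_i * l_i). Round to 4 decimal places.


Weighted contributions p_i * l_i:
  F: (10/21) * 3 = 30/21
  D: (9/21) * 3 = 27/21
  G: (2/21) * 4 = 8/21
Sum = (30 + 27 + 8)/21 = 65/21

L = 65/21 = 3.0952 bits/symbol


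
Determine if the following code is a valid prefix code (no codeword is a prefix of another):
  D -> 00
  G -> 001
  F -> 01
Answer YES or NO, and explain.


Checking each pair (does one codeword prefix another?):
  D='00' vs G='001': prefix -- VIOLATION

NO -- this is NOT a valid prefix code. D (00) is a prefix of G (001).


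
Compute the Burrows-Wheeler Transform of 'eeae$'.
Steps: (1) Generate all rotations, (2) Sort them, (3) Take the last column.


Rotations (sorted):
  0: $eeae -> last char: e
  1: ae$ee -> last char: e
  2: e$eea -> last char: a
  3: eae$e -> last char: e
  4: eeae$ -> last char: $


BWT = eeae$


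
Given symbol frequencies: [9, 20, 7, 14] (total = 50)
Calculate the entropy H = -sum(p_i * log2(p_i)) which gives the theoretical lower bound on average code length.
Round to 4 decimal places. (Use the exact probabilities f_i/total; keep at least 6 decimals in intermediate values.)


Per-symbol terms -p_i * log2(p_i) with p_i = f_i/50:
  p = 9/50 = 0.180000: log2(p) = -2.473931, -p*log2(p) = 0.445308
  p = 20/50 = 0.400000: log2(p) = -1.321928, -p*log2(p) = 0.528771
  p = 7/50 = 0.140000: log2(p) = -2.836501, -p*log2(p) = 0.397110
  p = 14/50 = 0.280000: log2(p) = -1.836501, -p*log2(p) = 0.514220
H = 0.445308 + 0.528771 + 0.397110 + 0.514220 = 1.885409

H = 1.8854 bits/symbol


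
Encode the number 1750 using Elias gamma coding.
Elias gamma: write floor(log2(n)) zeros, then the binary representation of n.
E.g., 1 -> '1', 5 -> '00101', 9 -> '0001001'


num_bits = floor(log2(1750)) + 1 = 11
leading_zeros = num_bits - 1 = 10
binary(1750) = 11011010110

Elias gamma(1750) = '0000000000' + '11011010110' = 000000000011011010110 (21 bits)


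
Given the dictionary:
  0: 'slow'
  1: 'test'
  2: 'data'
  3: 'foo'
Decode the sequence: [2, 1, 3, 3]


Look up each index in the dictionary:
  2 -> 'data'
  1 -> 'test'
  3 -> 'foo'
  3 -> 'foo'

Decoded: "data test foo foo"


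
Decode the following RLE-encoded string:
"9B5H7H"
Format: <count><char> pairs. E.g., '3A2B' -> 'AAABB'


Expanding each <count><char> pair:
  9B -> 'BBBBBBBBB'
  5H -> 'HHHHH'
  7H -> 'HHHHHHH'

Decoded = BBBBBBBBBHHHHHHHHHHHH


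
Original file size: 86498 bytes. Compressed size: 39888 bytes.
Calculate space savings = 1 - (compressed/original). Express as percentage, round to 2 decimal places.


ratio = compressed/original = 39888/86498 = 0.461144
savings = 1 - ratio = 1 - 0.461144 = 0.538856
as a percentage: 0.538856 * 100 = 53.89%

Space savings = 1 - 39888/86498 = 53.89%


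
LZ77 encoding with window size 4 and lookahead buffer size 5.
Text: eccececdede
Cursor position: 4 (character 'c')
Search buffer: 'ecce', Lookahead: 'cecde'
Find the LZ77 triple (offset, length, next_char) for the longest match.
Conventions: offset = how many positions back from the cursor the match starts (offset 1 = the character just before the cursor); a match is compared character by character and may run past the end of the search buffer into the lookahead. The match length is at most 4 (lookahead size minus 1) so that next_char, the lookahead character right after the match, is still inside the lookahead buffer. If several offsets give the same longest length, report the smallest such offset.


Try each offset into the search buffer:
  offset=1 (pos 3, char 'e'): match length 0
  offset=2 (pos 2, char 'c'): match length 3
  offset=3 (pos 1, char 'c'): match length 1
  offset=4 (pos 0, char 'e'): match length 0
Longest match has length 3 at offset 2.
next_char = character at position 4 + 3 = 7 -> 'd'

Best match: offset=2, length=3 (matching 'cec' starting at position 2)
LZ77 triple: (2, 3, 'd')


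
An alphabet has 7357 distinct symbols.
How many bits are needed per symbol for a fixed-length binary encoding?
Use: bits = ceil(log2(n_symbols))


log2(7357) = 12.8449
Bracket: 2^12 = 4096 < 7357 <= 2^13 = 8192
So ceil(log2(7357)) = 13

bits = ceil(log2(7357)) = ceil(12.8449) = 13 bits


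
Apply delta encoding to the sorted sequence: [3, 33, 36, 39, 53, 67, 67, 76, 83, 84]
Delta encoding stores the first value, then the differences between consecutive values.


First value: 3
Deltas:
  33 - 3 = 30
  36 - 33 = 3
  39 - 36 = 3
  53 - 39 = 14
  67 - 53 = 14
  67 - 67 = 0
  76 - 67 = 9
  83 - 76 = 7
  84 - 83 = 1


Delta encoded: [3, 30, 3, 3, 14, 14, 0, 9, 7, 1]


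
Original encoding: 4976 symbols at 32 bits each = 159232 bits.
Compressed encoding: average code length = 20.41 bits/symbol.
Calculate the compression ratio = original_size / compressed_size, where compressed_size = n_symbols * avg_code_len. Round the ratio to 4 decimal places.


original_size = n_symbols * orig_bits = 4976 * 32 = 159232 bits
compressed_size = n_symbols * avg_code_len = 4976 * 20.41 = 101560.16 bits
ratio = original_size / compressed_size = 159232 / 101560.16 = 1.5679

Compression ratio = 1.5679


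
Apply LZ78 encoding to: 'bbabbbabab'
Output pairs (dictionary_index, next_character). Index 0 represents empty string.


LZ78 encoding steps:
Dictionary: {0: ''}
Step 1: w='' (idx 0), next='b' -> output (0, 'b'), add 'b' as idx 1
Step 2: w='b' (idx 1), next='a' -> output (1, 'a'), add 'ba' as idx 2
Step 3: w='b' (idx 1), next='b' -> output (1, 'b'), add 'bb' as idx 3
Step 4: w='ba' (idx 2), next='b' -> output (2, 'b'), add 'bab' as idx 4
Step 5: w='' (idx 0), next='a' -> output (0, 'a'), add 'a' as idx 5
Step 6: w='b' (idx 1), end of input -> output (1, '')


Encoded: [(0, 'b'), (1, 'a'), (1, 'b'), (2, 'b'), (0, 'a'), (1, '')]


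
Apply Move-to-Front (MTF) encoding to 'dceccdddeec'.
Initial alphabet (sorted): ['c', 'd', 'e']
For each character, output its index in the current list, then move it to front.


MTF encoding:
'd': index 1 in ['c', 'd', 'e'] -> ['d', 'c', 'e']
'c': index 1 in ['d', 'c', 'e'] -> ['c', 'd', 'e']
'e': index 2 in ['c', 'd', 'e'] -> ['e', 'c', 'd']
'c': index 1 in ['e', 'c', 'd'] -> ['c', 'e', 'd']
'c': index 0 in ['c', 'e', 'd'] -> ['c', 'e', 'd']
'd': index 2 in ['c', 'e', 'd'] -> ['d', 'c', 'e']
'd': index 0 in ['d', 'c', 'e'] -> ['d', 'c', 'e']
'd': index 0 in ['d', 'c', 'e'] -> ['d', 'c', 'e']
'e': index 2 in ['d', 'c', 'e'] -> ['e', 'd', 'c']
'e': index 0 in ['e', 'd', 'c'] -> ['e', 'd', 'c']
'c': index 2 in ['e', 'd', 'c'] -> ['c', 'e', 'd']


Output: [1, 1, 2, 1, 0, 2, 0, 0, 2, 0, 2]


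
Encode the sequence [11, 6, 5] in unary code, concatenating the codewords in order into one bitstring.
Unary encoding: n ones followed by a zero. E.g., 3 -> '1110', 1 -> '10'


Encode each number as n ones followed by a terminating 0:
  11 -> 111111111110 (12 bits)
  6 -> 1111110 (7 bits)
  5 -> 111110 (6 bits)
Total length = 12 + 7 + 6 = 25 bits.

Unary([11, 6, 5]) = 1111111111101111110111110 (25 bits)


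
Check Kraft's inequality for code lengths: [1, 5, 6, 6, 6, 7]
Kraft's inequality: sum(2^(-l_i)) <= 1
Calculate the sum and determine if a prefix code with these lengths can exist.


Sum = 2^(-1) + 2^(-5) + 2^(-6) + 2^(-6) + 2^(-6) + 2^(-7)
    = 0.5 + 0.03125 + 0.015625 + 0.015625 + 0.015625 + 0.0078125
    = 75/128 = 0.5859375
Since 0.5859375 <= 1, Kraft's inequality IS satisfied.
A prefix code with these lengths CAN exist.

Kraft sum = 0.5859375. Satisfied.


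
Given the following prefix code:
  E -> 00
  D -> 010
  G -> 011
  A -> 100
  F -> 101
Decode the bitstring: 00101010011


Decoding step by step:
Bits 00 -> E
Bits 101 -> F
Bits 010 -> D
Bits 011 -> G


Decoded message: EFDG


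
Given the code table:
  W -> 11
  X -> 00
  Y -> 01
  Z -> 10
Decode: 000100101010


Decoding:
00 -> X
01 -> Y
00 -> X
10 -> Z
10 -> Z
10 -> Z


Result: XYXZZZ


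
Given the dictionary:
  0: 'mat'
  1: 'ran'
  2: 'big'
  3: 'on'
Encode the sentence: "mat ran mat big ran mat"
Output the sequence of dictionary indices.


Look up each word in the dictionary:
  'mat' -> 0
  'ran' -> 1
  'mat' -> 0
  'big' -> 2
  'ran' -> 1
  'mat' -> 0

Encoded: [0, 1, 0, 2, 1, 0]


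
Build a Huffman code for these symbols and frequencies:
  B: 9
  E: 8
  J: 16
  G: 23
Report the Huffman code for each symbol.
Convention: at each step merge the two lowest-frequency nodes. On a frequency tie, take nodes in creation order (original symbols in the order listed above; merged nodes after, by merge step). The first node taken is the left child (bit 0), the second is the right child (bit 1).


Huffman tree construction:
Step 1: Merge E(8) + B(9) = 17
Step 2: Merge J(16) + (E+B)(17) = 33
Step 3: Merge G(23) + (J+(E+B))(33) = 56
Read each symbol's code off the tree from the root (left child = 0, right child = 1).

Codes:
  B: 111 (length 3)
  E: 110 (length 3)
  J: 10 (length 2)
  G: 0 (length 1)
Average code length: 106/56 = 1.8929 bits/symbol


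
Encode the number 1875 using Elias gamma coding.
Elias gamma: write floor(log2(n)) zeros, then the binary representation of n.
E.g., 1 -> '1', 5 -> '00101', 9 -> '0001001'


num_bits = floor(log2(1875)) + 1 = 11
leading_zeros = num_bits - 1 = 10
binary(1875) = 11101010011

Elias gamma(1875) = '0000000000' + '11101010011' = 000000000011101010011 (21 bits)


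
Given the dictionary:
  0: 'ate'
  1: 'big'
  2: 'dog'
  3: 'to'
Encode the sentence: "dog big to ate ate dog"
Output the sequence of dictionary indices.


Look up each word in the dictionary:
  'dog' -> 2
  'big' -> 1
  'to' -> 3
  'ate' -> 0
  'ate' -> 0
  'dog' -> 2

Encoded: [2, 1, 3, 0, 0, 2]


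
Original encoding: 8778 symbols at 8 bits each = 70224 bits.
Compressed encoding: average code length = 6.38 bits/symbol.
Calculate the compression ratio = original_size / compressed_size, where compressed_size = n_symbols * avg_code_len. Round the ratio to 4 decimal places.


original_size = n_symbols * orig_bits = 8778 * 8 = 70224 bits
compressed_size = n_symbols * avg_code_len = 8778 * 6.38 = 56003.64 bits
ratio = original_size / compressed_size = 70224 / 56003.64 = 1.2539

Compression ratio = 1.2539


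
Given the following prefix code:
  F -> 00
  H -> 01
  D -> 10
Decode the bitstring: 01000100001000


Decoding step by step:
Bits 01 -> H
Bits 00 -> F
Bits 01 -> H
Bits 00 -> F
Bits 00 -> F
Bits 10 -> D
Bits 00 -> F


Decoded message: HFHFFDF


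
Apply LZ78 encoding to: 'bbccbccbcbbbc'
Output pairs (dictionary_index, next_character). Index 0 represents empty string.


LZ78 encoding steps:
Dictionary: {0: ''}
Step 1: w='' (idx 0), next='b' -> output (0, 'b'), add 'b' as idx 1
Step 2: w='b' (idx 1), next='c' -> output (1, 'c'), add 'bc' as idx 2
Step 3: w='' (idx 0), next='c' -> output (0, 'c'), add 'c' as idx 3
Step 4: w='bc' (idx 2), next='c' -> output (2, 'c'), add 'bcc' as idx 4
Step 5: w='bc' (idx 2), next='b' -> output (2, 'b'), add 'bcb' as idx 5
Step 6: w='b' (idx 1), next='b' -> output (1, 'b'), add 'bb' as idx 6
Step 7: w='c' (idx 3), end of input -> output (3, '')


Encoded: [(0, 'b'), (1, 'c'), (0, 'c'), (2, 'c'), (2, 'b'), (1, 'b'), (3, '')]


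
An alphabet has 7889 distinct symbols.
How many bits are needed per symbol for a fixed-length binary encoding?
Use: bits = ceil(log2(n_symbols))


log2(7889) = 12.9456
Bracket: 2^12 = 4096 < 7889 <= 2^13 = 8192
So ceil(log2(7889)) = 13

bits = ceil(log2(7889)) = ceil(12.9456) = 13 bits


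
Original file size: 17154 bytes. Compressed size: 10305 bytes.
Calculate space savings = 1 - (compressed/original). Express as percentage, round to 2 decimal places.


ratio = compressed/original = 10305/17154 = 0.600735
savings = 1 - ratio = 1 - 0.600735 = 0.399265
as a percentage: 0.399265 * 100 = 39.93%

Space savings = 1 - 10305/17154 = 39.93%


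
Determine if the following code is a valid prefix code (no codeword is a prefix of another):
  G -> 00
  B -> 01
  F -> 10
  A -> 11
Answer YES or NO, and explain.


Checking each pair (does one codeword prefix another?):
  G='00' vs B='01': no prefix
  G='00' vs F='10': no prefix
  G='00' vs A='11': no prefix
  B='01' vs G='00': no prefix
  B='01' vs F='10': no prefix
  B='01' vs A='11': no prefix
  F='10' vs G='00': no prefix
  F='10' vs B='01': no prefix
  F='10' vs A='11': no prefix
  A='11' vs G='00': no prefix
  A='11' vs B='01': no prefix
  A='11' vs F='10': no prefix
No violation found over all pairs.

YES -- this is a valid prefix code. No codeword is a prefix of any other codeword.


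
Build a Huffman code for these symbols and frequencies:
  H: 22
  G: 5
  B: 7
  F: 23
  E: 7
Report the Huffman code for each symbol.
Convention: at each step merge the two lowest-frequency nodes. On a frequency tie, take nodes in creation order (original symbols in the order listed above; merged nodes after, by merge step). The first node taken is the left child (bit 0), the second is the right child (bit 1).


Huffman tree construction:
Step 1: Merge G(5) + B(7) = 12
Step 2: Merge E(7) + (G+B)(12) = 19
Step 3: Merge (E+(G+B))(19) + H(22) = 41
Step 4: Merge F(23) + ((E+(G+B))+H)(41) = 64
Read each symbol's code off the tree from the root (left child = 0, right child = 1).

Codes:
  H: 11 (length 2)
  G: 1010 (length 4)
  B: 1011 (length 4)
  F: 0 (length 1)
  E: 100 (length 3)
Average code length: 136/64 = 2.1250 bits/symbol


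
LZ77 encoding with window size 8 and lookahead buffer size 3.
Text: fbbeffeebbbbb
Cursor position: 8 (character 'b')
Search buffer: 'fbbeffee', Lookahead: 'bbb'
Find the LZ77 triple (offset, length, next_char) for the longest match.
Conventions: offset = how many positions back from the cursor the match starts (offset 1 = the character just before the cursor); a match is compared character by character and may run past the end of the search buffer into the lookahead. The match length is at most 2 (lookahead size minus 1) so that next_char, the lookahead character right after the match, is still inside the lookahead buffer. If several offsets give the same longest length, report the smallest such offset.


Try each offset into the search buffer:
  offset=1 (pos 7, char 'e'): match length 0
  offset=2 (pos 6, char 'e'): match length 0
  offset=3 (pos 5, char 'f'): match length 0
  offset=4 (pos 4, char 'f'): match length 0
  offset=5 (pos 3, char 'e'): match length 0
  offset=6 (pos 2, char 'b'): match length 1
  offset=7 (pos 1, char 'b'): match length 2
  offset=8 (pos 0, char 'f'): match length 0
Longest match has length 2 at offset 7.
next_char = character at position 8 + 2 = 10 -> 'b'

Best match: offset=7, length=2 (matching 'bb' starting at position 1)
LZ77 triple: (7, 2, 'b')


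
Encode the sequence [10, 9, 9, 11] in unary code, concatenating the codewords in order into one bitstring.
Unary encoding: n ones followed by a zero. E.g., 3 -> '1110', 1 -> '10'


Encode each number as n ones followed by a terminating 0:
  10 -> 11111111110 (11 bits)
  9 -> 1111111110 (10 bits)
  9 -> 1111111110 (10 bits)
  11 -> 111111111110 (12 bits)
Total length = 11 + 10 + 10 + 12 = 43 bits.

Unary([10, 9, 9, 11]) = 1111111111011111111101111111110111111111110 (43 bits)


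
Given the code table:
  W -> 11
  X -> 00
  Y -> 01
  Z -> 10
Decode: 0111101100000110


Decoding:
01 -> Y
11 -> W
10 -> Z
11 -> W
00 -> X
00 -> X
01 -> Y
10 -> Z


Result: YWZWXXYZ


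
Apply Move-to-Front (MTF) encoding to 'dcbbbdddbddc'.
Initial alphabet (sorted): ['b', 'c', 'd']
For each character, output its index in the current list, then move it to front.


MTF encoding:
'd': index 2 in ['b', 'c', 'd'] -> ['d', 'b', 'c']
'c': index 2 in ['d', 'b', 'c'] -> ['c', 'd', 'b']
'b': index 2 in ['c', 'd', 'b'] -> ['b', 'c', 'd']
'b': index 0 in ['b', 'c', 'd'] -> ['b', 'c', 'd']
'b': index 0 in ['b', 'c', 'd'] -> ['b', 'c', 'd']
'd': index 2 in ['b', 'c', 'd'] -> ['d', 'b', 'c']
'd': index 0 in ['d', 'b', 'c'] -> ['d', 'b', 'c']
'd': index 0 in ['d', 'b', 'c'] -> ['d', 'b', 'c']
'b': index 1 in ['d', 'b', 'c'] -> ['b', 'd', 'c']
'd': index 1 in ['b', 'd', 'c'] -> ['d', 'b', 'c']
'd': index 0 in ['d', 'b', 'c'] -> ['d', 'b', 'c']
'c': index 2 in ['d', 'b', 'c'] -> ['c', 'd', 'b']


Output: [2, 2, 2, 0, 0, 2, 0, 0, 1, 1, 0, 2]


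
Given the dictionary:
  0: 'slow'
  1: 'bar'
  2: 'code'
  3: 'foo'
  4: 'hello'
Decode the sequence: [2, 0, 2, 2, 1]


Look up each index in the dictionary:
  2 -> 'code'
  0 -> 'slow'
  2 -> 'code'
  2 -> 'code'
  1 -> 'bar'

Decoded: "code slow code code bar"


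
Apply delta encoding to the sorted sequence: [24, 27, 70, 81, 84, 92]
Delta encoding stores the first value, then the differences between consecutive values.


First value: 24
Deltas:
  27 - 24 = 3
  70 - 27 = 43
  81 - 70 = 11
  84 - 81 = 3
  92 - 84 = 8


Delta encoded: [24, 3, 43, 11, 3, 8]


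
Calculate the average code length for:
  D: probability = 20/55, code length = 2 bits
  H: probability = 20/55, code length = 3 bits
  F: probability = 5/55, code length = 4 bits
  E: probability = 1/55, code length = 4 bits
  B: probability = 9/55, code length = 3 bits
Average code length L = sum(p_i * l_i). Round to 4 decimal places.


Weighted contributions p_i * l_i:
  D: (20/55) * 2 = 40/55
  H: (20/55) * 3 = 60/55
  F: (5/55) * 4 = 20/55
  E: (1/55) * 4 = 4/55
  B: (9/55) * 3 = 27/55
Sum = (40 + 60 + 20 + 4 + 27)/55 = 151/55

L = 151/55 = 2.7455 bits/symbol


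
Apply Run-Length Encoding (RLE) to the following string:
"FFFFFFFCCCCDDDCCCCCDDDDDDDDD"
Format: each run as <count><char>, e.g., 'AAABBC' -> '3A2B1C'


Scanning runs left to right:
  i=0: run of 'F' x 7 -> '7F'
  i=7: run of 'C' x 4 -> '4C'
  i=11: run of 'D' x 3 -> '3D'
  i=14: run of 'C' x 5 -> '5C'
  i=19: run of 'D' x 9 -> '9D'

RLE = 7F4C3D5C9D


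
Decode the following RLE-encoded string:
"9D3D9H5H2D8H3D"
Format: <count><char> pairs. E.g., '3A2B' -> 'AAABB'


Expanding each <count><char> pair:
  9D -> 'DDDDDDDDD'
  3D -> 'DDD'
  9H -> 'HHHHHHHHH'
  5H -> 'HHHHH'
  2D -> 'DD'
  8H -> 'HHHHHHHH'
  3D -> 'DDD'

Decoded = DDDDDDDDDDDDHHHHHHHHHHHHHHDDHHHHHHHHDDD


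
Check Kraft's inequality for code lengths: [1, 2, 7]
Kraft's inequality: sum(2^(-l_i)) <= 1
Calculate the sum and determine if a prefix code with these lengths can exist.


Sum = 2^(-1) + 2^(-2) + 2^(-7)
    = 0.5 + 0.25 + 0.0078125
    = 97/128 = 0.7578125
Since 0.7578125 <= 1, Kraft's inequality IS satisfied.
A prefix code with these lengths CAN exist.

Kraft sum = 0.7578125. Satisfied.


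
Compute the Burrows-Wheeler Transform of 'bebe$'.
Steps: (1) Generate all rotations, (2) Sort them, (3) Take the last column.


Rotations (sorted):
  0: $bebe -> last char: e
  1: be$be -> last char: e
  2: bebe$ -> last char: $
  3: e$beb -> last char: b
  4: ebe$b -> last char: b


BWT = ee$bb


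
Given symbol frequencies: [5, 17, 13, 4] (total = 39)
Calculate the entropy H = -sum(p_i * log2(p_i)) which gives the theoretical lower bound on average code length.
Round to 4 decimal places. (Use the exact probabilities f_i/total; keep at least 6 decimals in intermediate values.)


Per-symbol terms -p_i * log2(p_i) with p_i = f_i/39:
  p = 5/39 = 0.128205: log2(p) = -2.963474, -p*log2(p) = 0.379933
  p = 17/39 = 0.435897: log2(p) = -1.197939, -p*log2(p) = 0.522179
  p = 13/39 = 0.333333: log2(p) = -1.584963, -p*log2(p) = 0.528321
  p = 4/39 = 0.102564: log2(p) = -3.285402, -p*log2(p) = 0.336964
H = 0.379933 + 0.522179 + 0.528321 + 0.336964 = 1.767397

H = 1.7674 bits/symbol


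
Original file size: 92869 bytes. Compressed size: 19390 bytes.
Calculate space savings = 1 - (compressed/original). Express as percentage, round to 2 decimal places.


ratio = compressed/original = 19390/92869 = 0.208789
savings = 1 - ratio = 1 - 0.208789 = 0.791211
as a percentage: 0.791211 * 100 = 79.12%

Space savings = 1 - 19390/92869 = 79.12%


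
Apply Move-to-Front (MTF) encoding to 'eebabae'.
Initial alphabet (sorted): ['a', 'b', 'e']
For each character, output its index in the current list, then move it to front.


MTF encoding:
'e': index 2 in ['a', 'b', 'e'] -> ['e', 'a', 'b']
'e': index 0 in ['e', 'a', 'b'] -> ['e', 'a', 'b']
'b': index 2 in ['e', 'a', 'b'] -> ['b', 'e', 'a']
'a': index 2 in ['b', 'e', 'a'] -> ['a', 'b', 'e']
'b': index 1 in ['a', 'b', 'e'] -> ['b', 'a', 'e']
'a': index 1 in ['b', 'a', 'e'] -> ['a', 'b', 'e']
'e': index 2 in ['a', 'b', 'e'] -> ['e', 'a', 'b']


Output: [2, 0, 2, 2, 1, 1, 2]


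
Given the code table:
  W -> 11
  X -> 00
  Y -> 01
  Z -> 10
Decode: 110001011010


Decoding:
11 -> W
00 -> X
01 -> Y
01 -> Y
10 -> Z
10 -> Z


Result: WXYYZZ


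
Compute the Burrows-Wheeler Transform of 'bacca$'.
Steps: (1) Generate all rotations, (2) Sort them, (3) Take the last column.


Rotations (sorted):
  0: $bacca -> last char: a
  1: a$bacc -> last char: c
  2: acca$b -> last char: b
  3: bacca$ -> last char: $
  4: ca$bac -> last char: c
  5: cca$ba -> last char: a


BWT = acb$ca


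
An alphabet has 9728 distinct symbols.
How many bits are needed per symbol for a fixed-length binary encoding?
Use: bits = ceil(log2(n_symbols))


log2(9728) = 13.2479
Bracket: 2^13 = 8192 < 9728 <= 2^14 = 16384
So ceil(log2(9728)) = 14

bits = ceil(log2(9728)) = ceil(13.2479) = 14 bits


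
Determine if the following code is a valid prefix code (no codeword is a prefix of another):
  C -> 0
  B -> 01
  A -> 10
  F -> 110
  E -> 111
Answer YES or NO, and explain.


Checking each pair (does one codeword prefix another?):
  C='0' vs B='01': prefix -- VIOLATION

NO -- this is NOT a valid prefix code. C (0) is a prefix of B (01).


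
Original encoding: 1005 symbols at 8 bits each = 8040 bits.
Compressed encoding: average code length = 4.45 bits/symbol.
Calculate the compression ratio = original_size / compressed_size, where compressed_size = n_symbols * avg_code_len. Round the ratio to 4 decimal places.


original_size = n_symbols * orig_bits = 1005 * 8 = 8040 bits
compressed_size = n_symbols * avg_code_len = 1005 * 4.45 = 4472.25 bits
ratio = original_size / compressed_size = 8040 / 4472.25 = 1.7978

Compression ratio = 1.7978


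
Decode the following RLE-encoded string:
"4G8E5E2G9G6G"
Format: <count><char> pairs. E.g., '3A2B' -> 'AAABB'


Expanding each <count><char> pair:
  4G -> 'GGGG'
  8E -> 'EEEEEEEE'
  5E -> 'EEEEE'
  2G -> 'GG'
  9G -> 'GGGGGGGGG'
  6G -> 'GGGGGG'

Decoded = GGGGEEEEEEEEEEEEEGGGGGGGGGGGGGGGGG


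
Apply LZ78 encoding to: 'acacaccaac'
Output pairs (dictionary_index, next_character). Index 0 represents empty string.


LZ78 encoding steps:
Dictionary: {0: ''}
Step 1: w='' (idx 0), next='a' -> output (0, 'a'), add 'a' as idx 1
Step 2: w='' (idx 0), next='c' -> output (0, 'c'), add 'c' as idx 2
Step 3: w='a' (idx 1), next='c' -> output (1, 'c'), add 'ac' as idx 3
Step 4: w='ac' (idx 3), next='c' -> output (3, 'c'), add 'acc' as idx 4
Step 5: w='a' (idx 1), next='a' -> output (1, 'a'), add 'aa' as idx 5
Step 6: w='c' (idx 2), end of input -> output (2, '')


Encoded: [(0, 'a'), (0, 'c'), (1, 'c'), (3, 'c'), (1, 'a'), (2, '')]


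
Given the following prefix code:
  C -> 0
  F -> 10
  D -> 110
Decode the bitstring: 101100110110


Decoding step by step:
Bits 10 -> F
Bits 110 -> D
Bits 0 -> C
Bits 110 -> D
Bits 110 -> D


Decoded message: FDCDD


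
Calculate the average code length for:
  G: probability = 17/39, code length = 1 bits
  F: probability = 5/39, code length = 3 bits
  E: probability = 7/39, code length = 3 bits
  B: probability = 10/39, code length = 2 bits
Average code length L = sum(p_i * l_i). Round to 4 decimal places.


Weighted contributions p_i * l_i:
  G: (17/39) * 1 = 17/39
  F: (5/39) * 3 = 15/39
  E: (7/39) * 3 = 21/39
  B: (10/39) * 2 = 20/39
Sum = (17 + 15 + 21 + 20)/39 = 73/39

L = 73/39 = 1.8718 bits/symbol


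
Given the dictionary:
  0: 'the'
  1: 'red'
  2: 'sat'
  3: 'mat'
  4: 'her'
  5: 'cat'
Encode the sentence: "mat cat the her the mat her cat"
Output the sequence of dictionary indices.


Look up each word in the dictionary:
  'mat' -> 3
  'cat' -> 5
  'the' -> 0
  'her' -> 4
  'the' -> 0
  'mat' -> 3
  'her' -> 4
  'cat' -> 5

Encoded: [3, 5, 0, 4, 0, 3, 4, 5]


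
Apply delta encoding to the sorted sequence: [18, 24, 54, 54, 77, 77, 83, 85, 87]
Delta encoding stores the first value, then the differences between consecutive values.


First value: 18
Deltas:
  24 - 18 = 6
  54 - 24 = 30
  54 - 54 = 0
  77 - 54 = 23
  77 - 77 = 0
  83 - 77 = 6
  85 - 83 = 2
  87 - 85 = 2


Delta encoded: [18, 6, 30, 0, 23, 0, 6, 2, 2]


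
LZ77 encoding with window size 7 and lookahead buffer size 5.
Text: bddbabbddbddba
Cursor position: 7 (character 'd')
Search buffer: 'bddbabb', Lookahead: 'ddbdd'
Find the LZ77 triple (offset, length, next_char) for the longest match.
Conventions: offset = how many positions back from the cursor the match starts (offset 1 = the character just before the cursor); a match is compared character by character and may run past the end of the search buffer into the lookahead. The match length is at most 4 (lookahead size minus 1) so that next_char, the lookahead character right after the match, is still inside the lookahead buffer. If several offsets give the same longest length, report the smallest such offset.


Try each offset into the search buffer:
  offset=1 (pos 6, char 'b'): match length 0
  offset=2 (pos 5, char 'b'): match length 0
  offset=3 (pos 4, char 'a'): match length 0
  offset=4 (pos 3, char 'b'): match length 0
  offset=5 (pos 2, char 'd'): match length 1
  offset=6 (pos 1, char 'd'): match length 3
  offset=7 (pos 0, char 'b'): match length 0
Longest match has length 3 at offset 6.
next_char = character at position 7 + 3 = 10 -> 'd'

Best match: offset=6, length=3 (matching 'ddb' starting at position 1)
LZ77 triple: (6, 3, 'd')


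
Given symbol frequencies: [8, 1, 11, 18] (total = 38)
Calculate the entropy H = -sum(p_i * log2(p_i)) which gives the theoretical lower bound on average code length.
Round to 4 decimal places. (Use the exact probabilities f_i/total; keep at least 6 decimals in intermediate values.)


Per-symbol terms -p_i * log2(p_i) with p_i = f_i/38:
  p = 8/38 = 0.210526: log2(p) = -2.247928, -p*log2(p) = 0.473248
  p = 1/38 = 0.026316: log2(p) = -5.247928, -p*log2(p) = 0.138103
  p = 11/38 = 0.289474: log2(p) = -1.788496, -p*log2(p) = 0.517722
  p = 18/38 = 0.473684: log2(p) = -1.078003, -p*log2(p) = 0.510633
H = 0.473248 + 0.138103 + 0.517722 + 0.510633 = 1.639706

H = 1.6397 bits/symbol


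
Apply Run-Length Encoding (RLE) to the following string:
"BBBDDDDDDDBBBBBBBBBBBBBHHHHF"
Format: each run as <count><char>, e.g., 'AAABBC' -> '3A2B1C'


Scanning runs left to right:
  i=0: run of 'B' x 3 -> '3B'
  i=3: run of 'D' x 7 -> '7D'
  i=10: run of 'B' x 13 -> '13B'
  i=23: run of 'H' x 4 -> '4H'
  i=27: run of 'F' x 1 -> '1F'

RLE = 3B7D13B4H1F


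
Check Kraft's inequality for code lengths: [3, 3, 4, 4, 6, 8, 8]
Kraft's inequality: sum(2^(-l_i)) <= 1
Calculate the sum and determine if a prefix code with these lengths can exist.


Sum = 2^(-3) + 2^(-3) + 2^(-4) + 2^(-4) + 2^(-6) + 2^(-8) + 2^(-8)
    = 0.125 + 0.125 + 0.0625 + 0.0625 + 0.015625 + 0.00390625 + 0.00390625
    = 102/256 = 0.3984375
Since 0.3984375 <= 1, Kraft's inequality IS satisfied.
A prefix code with these lengths CAN exist.

Kraft sum = 0.3984375. Satisfied.


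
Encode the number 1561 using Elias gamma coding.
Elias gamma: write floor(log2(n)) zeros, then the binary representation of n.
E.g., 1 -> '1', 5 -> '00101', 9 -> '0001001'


num_bits = floor(log2(1561)) + 1 = 11
leading_zeros = num_bits - 1 = 10
binary(1561) = 11000011001

Elias gamma(1561) = '0000000000' + '11000011001' = 000000000011000011001 (21 bits)


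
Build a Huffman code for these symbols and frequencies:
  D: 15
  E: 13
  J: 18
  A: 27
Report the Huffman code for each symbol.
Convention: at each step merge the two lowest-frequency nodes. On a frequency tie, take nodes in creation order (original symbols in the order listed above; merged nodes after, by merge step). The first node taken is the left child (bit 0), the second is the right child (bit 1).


Huffman tree construction:
Step 1: Merge E(13) + D(15) = 28
Step 2: Merge J(18) + A(27) = 45
Step 3: Merge (E+D)(28) + (J+A)(45) = 73
Read each symbol's code off the tree from the root (left child = 0, right child = 1).

Codes:
  D: 01 (length 2)
  E: 00 (length 2)
  J: 10 (length 2)
  A: 11 (length 2)
Average code length: 146/73 = 2.0000 bits/symbol


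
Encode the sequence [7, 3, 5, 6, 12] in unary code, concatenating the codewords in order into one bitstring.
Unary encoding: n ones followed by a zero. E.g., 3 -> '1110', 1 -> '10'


Encode each number as n ones followed by a terminating 0:
  7 -> 11111110 (8 bits)
  3 -> 1110 (4 bits)
  5 -> 111110 (6 bits)
  6 -> 1111110 (7 bits)
  12 -> 1111111111110 (13 bits)
Total length = 8 + 4 + 6 + 7 + 13 = 38 bits.

Unary([7, 3, 5, 6, 12]) = 11111110111011111011111101111111111110 (38 bits)


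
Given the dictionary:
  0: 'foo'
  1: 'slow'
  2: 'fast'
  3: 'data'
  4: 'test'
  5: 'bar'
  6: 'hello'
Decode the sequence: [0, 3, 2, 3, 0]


Look up each index in the dictionary:
  0 -> 'foo'
  3 -> 'data'
  2 -> 'fast'
  3 -> 'data'
  0 -> 'foo'

Decoded: "foo data fast data foo"


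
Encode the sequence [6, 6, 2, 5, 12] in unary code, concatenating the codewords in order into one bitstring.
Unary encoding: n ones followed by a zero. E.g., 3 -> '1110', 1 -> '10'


Encode each number as n ones followed by a terminating 0:
  6 -> 1111110 (7 bits)
  6 -> 1111110 (7 bits)
  2 -> 110 (3 bits)
  5 -> 111110 (6 bits)
  12 -> 1111111111110 (13 bits)
Total length = 7 + 7 + 3 + 6 + 13 = 36 bits.

Unary([6, 6, 2, 5, 12]) = 111111011111101101111101111111111110 (36 bits)


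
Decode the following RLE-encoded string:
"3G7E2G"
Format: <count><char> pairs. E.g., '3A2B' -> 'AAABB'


Expanding each <count><char> pair:
  3G -> 'GGG'
  7E -> 'EEEEEEE'
  2G -> 'GG'

Decoded = GGGEEEEEEEGG


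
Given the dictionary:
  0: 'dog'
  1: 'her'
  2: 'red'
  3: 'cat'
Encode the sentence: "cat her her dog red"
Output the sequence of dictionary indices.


Look up each word in the dictionary:
  'cat' -> 3
  'her' -> 1
  'her' -> 1
  'dog' -> 0
  'red' -> 2

Encoded: [3, 1, 1, 0, 2]


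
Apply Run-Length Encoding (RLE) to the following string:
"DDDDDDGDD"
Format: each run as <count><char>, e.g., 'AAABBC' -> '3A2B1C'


Scanning runs left to right:
  i=0: run of 'D' x 6 -> '6D'
  i=6: run of 'G' x 1 -> '1G'
  i=7: run of 'D' x 2 -> '2D'

RLE = 6D1G2D


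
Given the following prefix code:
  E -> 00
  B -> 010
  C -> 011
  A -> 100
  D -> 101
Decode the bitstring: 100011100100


Decoding step by step:
Bits 100 -> A
Bits 011 -> C
Bits 100 -> A
Bits 100 -> A


Decoded message: ACAA


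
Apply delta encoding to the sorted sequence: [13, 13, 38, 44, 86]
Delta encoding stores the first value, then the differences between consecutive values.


First value: 13
Deltas:
  13 - 13 = 0
  38 - 13 = 25
  44 - 38 = 6
  86 - 44 = 42


Delta encoded: [13, 0, 25, 6, 42]


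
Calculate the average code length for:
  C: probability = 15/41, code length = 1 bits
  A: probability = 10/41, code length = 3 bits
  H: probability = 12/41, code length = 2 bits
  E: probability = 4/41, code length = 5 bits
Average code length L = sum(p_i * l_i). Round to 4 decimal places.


Weighted contributions p_i * l_i:
  C: (15/41) * 1 = 15/41
  A: (10/41) * 3 = 30/41
  H: (12/41) * 2 = 24/41
  E: (4/41) * 5 = 20/41
Sum = (15 + 30 + 24 + 20)/41 = 89/41

L = 89/41 = 2.1707 bits/symbol


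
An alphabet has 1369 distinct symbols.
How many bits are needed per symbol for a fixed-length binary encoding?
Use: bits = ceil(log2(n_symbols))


log2(1369) = 10.4189
Bracket: 2^10 = 1024 < 1369 <= 2^11 = 2048
So ceil(log2(1369)) = 11

bits = ceil(log2(1369)) = ceil(10.4189) = 11 bits


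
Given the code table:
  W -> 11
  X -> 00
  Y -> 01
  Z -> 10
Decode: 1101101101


Decoding:
11 -> W
01 -> Y
10 -> Z
11 -> W
01 -> Y


Result: WYZWY


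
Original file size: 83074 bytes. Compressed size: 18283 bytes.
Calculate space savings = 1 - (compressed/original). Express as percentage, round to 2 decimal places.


ratio = compressed/original = 18283/83074 = 0.220081
savings = 1 - ratio = 1 - 0.220081 = 0.779919
as a percentage: 0.779919 * 100 = 77.99%

Space savings = 1 - 18283/83074 = 77.99%


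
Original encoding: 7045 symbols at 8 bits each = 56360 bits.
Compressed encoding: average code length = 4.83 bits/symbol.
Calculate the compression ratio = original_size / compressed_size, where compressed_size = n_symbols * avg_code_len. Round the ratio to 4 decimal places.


original_size = n_symbols * orig_bits = 7045 * 8 = 56360 bits
compressed_size = n_symbols * avg_code_len = 7045 * 4.83 = 34027.35 bits
ratio = original_size / compressed_size = 56360 / 34027.35 = 1.6563

Compression ratio = 1.6563


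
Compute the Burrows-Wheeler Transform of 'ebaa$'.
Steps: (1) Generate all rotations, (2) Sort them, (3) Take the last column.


Rotations (sorted):
  0: $ebaa -> last char: a
  1: a$eba -> last char: a
  2: aa$eb -> last char: b
  3: baa$e -> last char: e
  4: ebaa$ -> last char: $


BWT = aabe$


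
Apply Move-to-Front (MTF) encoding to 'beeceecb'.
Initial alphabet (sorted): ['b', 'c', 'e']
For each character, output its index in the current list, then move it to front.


MTF encoding:
'b': index 0 in ['b', 'c', 'e'] -> ['b', 'c', 'e']
'e': index 2 in ['b', 'c', 'e'] -> ['e', 'b', 'c']
'e': index 0 in ['e', 'b', 'c'] -> ['e', 'b', 'c']
'c': index 2 in ['e', 'b', 'c'] -> ['c', 'e', 'b']
'e': index 1 in ['c', 'e', 'b'] -> ['e', 'c', 'b']
'e': index 0 in ['e', 'c', 'b'] -> ['e', 'c', 'b']
'c': index 1 in ['e', 'c', 'b'] -> ['c', 'e', 'b']
'b': index 2 in ['c', 'e', 'b'] -> ['b', 'c', 'e']


Output: [0, 2, 0, 2, 1, 0, 1, 2]


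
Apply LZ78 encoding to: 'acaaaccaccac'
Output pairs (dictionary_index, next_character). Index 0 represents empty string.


LZ78 encoding steps:
Dictionary: {0: ''}
Step 1: w='' (idx 0), next='a' -> output (0, 'a'), add 'a' as idx 1
Step 2: w='' (idx 0), next='c' -> output (0, 'c'), add 'c' as idx 2
Step 3: w='a' (idx 1), next='a' -> output (1, 'a'), add 'aa' as idx 3
Step 4: w='a' (idx 1), next='c' -> output (1, 'c'), add 'ac' as idx 4
Step 5: w='c' (idx 2), next='a' -> output (2, 'a'), add 'ca' as idx 5
Step 6: w='c' (idx 2), next='c' -> output (2, 'c'), add 'cc' as idx 6
Step 7: w='ac' (idx 4), end of input -> output (4, '')


Encoded: [(0, 'a'), (0, 'c'), (1, 'a'), (1, 'c'), (2, 'a'), (2, 'c'), (4, '')]


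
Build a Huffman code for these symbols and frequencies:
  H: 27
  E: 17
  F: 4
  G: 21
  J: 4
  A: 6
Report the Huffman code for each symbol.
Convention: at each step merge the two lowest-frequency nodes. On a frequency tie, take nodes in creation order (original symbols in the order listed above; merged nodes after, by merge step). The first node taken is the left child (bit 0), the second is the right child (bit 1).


Huffman tree construction:
Step 1: Merge F(4) + J(4) = 8
Step 2: Merge A(6) + (F+J)(8) = 14
Step 3: Merge (A+(F+J))(14) + E(17) = 31
Step 4: Merge G(21) + H(27) = 48
Step 5: Merge ((A+(F+J))+E)(31) + (G+H)(48) = 79
Read each symbol's code off the tree from the root (left child = 0, right child = 1).

Codes:
  H: 11 (length 2)
  E: 01 (length 2)
  F: 0010 (length 4)
  G: 10 (length 2)
  J: 0011 (length 4)
  A: 000 (length 3)
Average code length: 180/79 = 2.2785 bits/symbol


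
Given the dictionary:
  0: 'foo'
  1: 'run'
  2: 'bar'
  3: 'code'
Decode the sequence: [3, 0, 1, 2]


Look up each index in the dictionary:
  3 -> 'code'
  0 -> 'foo'
  1 -> 'run'
  2 -> 'bar'

Decoded: "code foo run bar"


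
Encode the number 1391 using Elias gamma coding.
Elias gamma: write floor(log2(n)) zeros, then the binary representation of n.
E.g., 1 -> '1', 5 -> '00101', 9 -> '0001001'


num_bits = floor(log2(1391)) + 1 = 11
leading_zeros = num_bits - 1 = 10
binary(1391) = 10101101111

Elias gamma(1391) = '0000000000' + '10101101111' = 000000000010101101111 (21 bits)


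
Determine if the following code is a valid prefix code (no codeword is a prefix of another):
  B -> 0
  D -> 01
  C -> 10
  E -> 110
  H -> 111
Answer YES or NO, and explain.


Checking each pair (does one codeword prefix another?):
  B='0' vs D='01': prefix -- VIOLATION

NO -- this is NOT a valid prefix code. B (0) is a prefix of D (01).


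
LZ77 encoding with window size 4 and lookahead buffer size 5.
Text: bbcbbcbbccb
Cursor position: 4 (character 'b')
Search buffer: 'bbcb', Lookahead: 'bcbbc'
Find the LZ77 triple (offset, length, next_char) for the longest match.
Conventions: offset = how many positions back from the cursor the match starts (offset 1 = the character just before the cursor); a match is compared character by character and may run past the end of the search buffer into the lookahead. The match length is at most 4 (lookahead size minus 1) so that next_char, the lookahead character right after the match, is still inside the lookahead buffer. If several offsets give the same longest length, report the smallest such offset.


Try each offset into the search buffer:
  offset=1 (pos 3, char 'b'): match length 1
  offset=2 (pos 2, char 'c'): match length 0
  offset=3 (pos 1, char 'b'): match length 4
  offset=4 (pos 0, char 'b'): match length 1
Longest match has length 4 at offset 3.
next_char = character at position 4 + 4 = 8 -> 'c'

Best match: offset=3, length=4 (matching 'bcbb' starting at position 1)
LZ77 triple: (3, 4, 'c')


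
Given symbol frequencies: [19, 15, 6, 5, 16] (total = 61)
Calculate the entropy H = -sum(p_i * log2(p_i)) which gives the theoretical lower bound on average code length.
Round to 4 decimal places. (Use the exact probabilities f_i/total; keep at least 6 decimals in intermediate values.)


Per-symbol terms -p_i * log2(p_i) with p_i = f_i/61:
  p = 19/61 = 0.311475: log2(p) = -1.682810, -p*log2(p) = 0.524154
  p = 15/61 = 0.245902: log2(p) = -2.023847, -p*log2(p) = 0.497667
  p = 6/61 = 0.098361: log2(p) = -3.345775, -p*log2(p) = 0.329093
  p = 5/61 = 0.081967: log2(p) = -3.608809, -p*log2(p) = 0.295804
  p = 16/61 = 0.262295: log2(p) = -1.930737, -p*log2(p) = 0.506423
H = 0.524154 + 0.497667 + 0.329093 + 0.295804 + 0.506423 = 2.153141

H = 2.1531 bits/symbol


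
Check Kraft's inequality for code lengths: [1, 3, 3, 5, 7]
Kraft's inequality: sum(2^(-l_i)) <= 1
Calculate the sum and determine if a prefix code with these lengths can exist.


Sum = 2^(-1) + 2^(-3) + 2^(-3) + 2^(-5) + 2^(-7)
    = 0.5 + 0.125 + 0.125 + 0.03125 + 0.0078125
    = 101/128 = 0.7890625
Since 0.7890625 <= 1, Kraft's inequality IS satisfied.
A prefix code with these lengths CAN exist.

Kraft sum = 0.7890625. Satisfied.


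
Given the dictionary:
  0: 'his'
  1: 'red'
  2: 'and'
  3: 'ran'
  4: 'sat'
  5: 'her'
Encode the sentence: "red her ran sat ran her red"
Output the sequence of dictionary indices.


Look up each word in the dictionary:
  'red' -> 1
  'her' -> 5
  'ran' -> 3
  'sat' -> 4
  'ran' -> 3
  'her' -> 5
  'red' -> 1

Encoded: [1, 5, 3, 4, 3, 5, 1]


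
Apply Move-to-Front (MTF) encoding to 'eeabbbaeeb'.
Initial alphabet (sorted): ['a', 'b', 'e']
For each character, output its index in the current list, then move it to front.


MTF encoding:
'e': index 2 in ['a', 'b', 'e'] -> ['e', 'a', 'b']
'e': index 0 in ['e', 'a', 'b'] -> ['e', 'a', 'b']
'a': index 1 in ['e', 'a', 'b'] -> ['a', 'e', 'b']
'b': index 2 in ['a', 'e', 'b'] -> ['b', 'a', 'e']
'b': index 0 in ['b', 'a', 'e'] -> ['b', 'a', 'e']
'b': index 0 in ['b', 'a', 'e'] -> ['b', 'a', 'e']
'a': index 1 in ['b', 'a', 'e'] -> ['a', 'b', 'e']
'e': index 2 in ['a', 'b', 'e'] -> ['e', 'a', 'b']
'e': index 0 in ['e', 'a', 'b'] -> ['e', 'a', 'b']
'b': index 2 in ['e', 'a', 'b'] -> ['b', 'e', 'a']


Output: [2, 0, 1, 2, 0, 0, 1, 2, 0, 2]
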